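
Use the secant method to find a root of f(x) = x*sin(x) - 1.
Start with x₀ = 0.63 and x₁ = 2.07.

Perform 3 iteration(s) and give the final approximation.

f(x) = x*sin(x) - 1
x₀ = 0.63, x₁ = 2.07

Secant formula: x_{n+1} = x_n - f(x_n)(x_n - x_{n-1})/(f(x_n) - f(x_{n-1}))

Iteration 1:
  f(0.630000) = -0.628839
  f(2.070000) = 0.817386
  x_2 = 2.070000 - 0.817386×(2.070000 - 0.630000)/(0.817386 - (-0.628839))
       = 1.256132
Iteration 2:
  f(2.070000) = 0.817386
  f(1.256132) = 0.194457
  x_3 = 1.256132 - 0.194457×(1.256132 - 2.070000)/(0.194457 - 0.817386)
       = 1.002071
Iteration 3:
  f(1.256132) = 0.194457
  f(1.002071) = -0.155667
  x_4 = 1.002071 - (-0.155667)×(1.002071 - 1.256132)/(-0.155667 - 0.194457)
       = 1.115028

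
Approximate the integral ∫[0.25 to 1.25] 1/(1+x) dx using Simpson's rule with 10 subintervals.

f(x) = 1/(1+x)
a = 0.25, b = 1.25, n = 10
h = (b - a)/n = 0.100000

Simpson's rule: (h/3)[f(x₀) + 4f(x₁) + 2f(x₂) + ... + f(xₙ)]

x_0 = 0.2500, f(x_0) = 0.800000, coefficient = 1
x_1 = 0.3500, f(x_1) = 0.740741, coefficient = 4
x_2 = 0.4500, f(x_2) = 0.689655, coefficient = 2
x_3 = 0.5500, f(x_3) = 0.645161, coefficient = 4
x_4 = 0.6500, f(x_4) = 0.606061, coefficient = 2
x_5 = 0.7500, f(x_5) = 0.571429, coefficient = 4
x_6 = 0.8500, f(x_6) = 0.540541, coefficient = 2
x_7 = 0.9500, f(x_7) = 0.512821, coefficient = 4
x_8 = 1.0500, f(x_8) = 0.487805, coefficient = 2
x_9 = 1.1500, f(x_9) = 0.465116, coefficient = 4
x_10 = 1.2500, f(x_10) = 0.444444, coefficient = 1

I ≈ (0.100000/3) × 17.633636 = 0.587788
Exact value: 0.587787
Error: 0.000001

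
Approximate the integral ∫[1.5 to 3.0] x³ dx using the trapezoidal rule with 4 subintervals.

f(x) = x³
a = 1.5, b = 3.0, n = 4
h = (b - a)/n = 0.375000

Trapezoidal rule: (h/2)[f(x₀) + 2f(x₁) + 2f(x₂) + ... + f(xₙ)]

x_0 = 1.5000, f(x_0) = 3.375000, coefficient = 1
x_1 = 1.8750, f(x_1) = 6.591797, coefficient = 2
x_2 = 2.2500, f(x_2) = 11.390625, coefficient = 2
x_3 = 2.6250, f(x_3) = 18.087891, coefficient = 2
x_4 = 3.0000, f(x_4) = 27.000000, coefficient = 1

I ≈ (0.375000/2) × 102.515625 = 19.221680
Exact value: 18.984375
Error: 0.237305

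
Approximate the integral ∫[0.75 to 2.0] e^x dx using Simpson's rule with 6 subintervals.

f(x) = e^x
a = 0.75, b = 2.0, n = 6
h = (b - a)/n = 0.208333

Simpson's rule: (h/3)[f(x₀) + 4f(x₁) + 2f(x₂) + ... + f(xₙ)]

x_0 = 0.7500, f(x_0) = 2.117000, coefficient = 1
x_1 = 0.9583, f(x_1) = 2.607347, coefficient = 4
x_2 = 1.1667, f(x_2) = 3.211271, coefficient = 2
x_3 = 1.3750, f(x_3) = 3.955077, coefficient = 4
x_4 = 1.5833, f(x_4) = 4.871166, coefficient = 2
x_5 = 1.7917, f(x_5) = 5.999443, coefficient = 4
x_6 = 2.0000, f(x_6) = 7.389056, coefficient = 1

I ≈ (0.208333/3) × 75.918398 = 5.272111
Exact value: 5.272056
Error: 0.000055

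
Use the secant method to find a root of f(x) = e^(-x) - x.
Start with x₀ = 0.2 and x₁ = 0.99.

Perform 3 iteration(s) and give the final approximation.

f(x) = e^(-x) - x
x₀ = 0.2, x₁ = 0.99

Secant formula: x_{n+1} = x_n - f(x_n)(x_n - x_{n-1})/(f(x_n) - f(x_{n-1}))

Iteration 1:
  f(0.200000) = 0.618731
  f(0.990000) = -0.618423
  x_2 = 0.990000 - (-0.618423)×(0.990000 - 0.200000)/(-0.618423 - 0.618731)
       = 0.595098
Iteration 2:
  f(0.990000) = -0.618423
  f(0.595098) = -0.043590
  x_3 = 0.595098 - (-0.043590)×(0.595098 - 0.990000)/(-0.043590 - (-0.618423))
       = 0.565153
Iteration 3:
  f(0.595098) = -0.043590
  f(0.565153) = 0.003121
  x_4 = 0.565153 - 0.003121×(0.565153 - 0.595098)/(0.003121 - (-0.043590))
       = 0.567153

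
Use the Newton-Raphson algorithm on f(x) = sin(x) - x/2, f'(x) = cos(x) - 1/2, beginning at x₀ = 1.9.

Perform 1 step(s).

f(x) = sin(x) - x/2
f'(x) = cos(x) - 1/2
x₀ = 1.9

Newton-Raphson formula: x_{n+1} = x_n - f(x_n)/f'(x_n)

Iteration 1:
  f(1.900000) = -0.003700
  f'(1.900000) = -0.823290
  x_1 = 1.900000 - (-0.003700)/(-0.823290) = 1.895506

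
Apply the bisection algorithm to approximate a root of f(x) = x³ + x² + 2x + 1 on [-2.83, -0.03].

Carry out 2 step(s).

f(x) = x³ + x² + 2x + 1
Initial interval: [-2.83, -0.03]

Iteration 1:
  c_1 = (-2.830000 + (-0.030000))/2 = -1.430000
  f(c_1) = f(-1.430000) = -2.739307
  f(a) × f(c) ≥ 0, new interval: [-1.430000, -0.030000]
Iteration 2:
  c_2 = (-1.430000 + (-0.030000))/2 = -0.730000
  f(c_2) = f(-0.730000) = -0.316117
  f(a) × f(c) ≥ 0, new interval: [-0.730000, -0.030000]

After 2 iteration(s), the approximation is c_2 = -0.730000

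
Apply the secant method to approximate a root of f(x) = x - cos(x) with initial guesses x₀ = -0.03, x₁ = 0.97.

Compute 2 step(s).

f(x) = x - cos(x)
x₀ = -0.03, x₁ = 0.97

Secant formula: x_{n+1} = x_n - f(x_n)(x_n - x_{n-1})/(f(x_n) - f(x_{n-1}))

Iteration 1:
  f(-0.030000) = -1.029550
  f(0.970000) = 0.404700
  x_2 = 0.970000 - 0.404700×(0.970000 - (-0.030000))/(0.404700 - (-1.029550))
       = 0.687831
Iteration 2:
  f(0.970000) = 0.404700
  f(0.687831) = -0.084793
  x_3 = 0.687831 - (-0.084793)×(0.687831 - 0.970000)/(-0.084793 - 0.404700)
       = 0.736710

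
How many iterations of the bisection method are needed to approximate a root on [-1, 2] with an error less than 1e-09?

We need (b-a)/2^n ≤ 1e-09
(2 - (-1))/2^n ≤ 1e-09
3/2^n ≤ 1e-09
2^n ≥ 3000000000
n ≥ log₂(3000000000) = 31.48
n ≥ 32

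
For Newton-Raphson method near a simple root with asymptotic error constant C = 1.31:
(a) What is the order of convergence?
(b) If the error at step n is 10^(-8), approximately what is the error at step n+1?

(a) Newton-Raphson has quadratic (order 2) convergence near simple roots.
    This means |e_{n+1}| ≈ C|e_n|².

(b) With |e_n| = 10^(-8) and C = 1.31:
    |e_{n+1}| ≈ 1.31 × (10^(-8))² = 1.31 × 10^(-16)

(a) 2 (quadratic); (b) |e_{n+1}| ≈ 1.310e-16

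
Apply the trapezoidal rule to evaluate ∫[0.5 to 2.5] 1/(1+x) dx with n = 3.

f(x) = 1/(1+x)
a = 0.5, b = 2.5, n = 3
h = (b - a)/n = 0.666667

Trapezoidal rule: (h/2)[f(x₀) + 2f(x₁) + 2f(x₂) + ... + f(xₙ)]

x_0 = 0.5000, f(x_0) = 0.666667, coefficient = 1
x_1 = 1.1667, f(x_1) = 0.461538, coefficient = 2
x_2 = 1.8333, f(x_2) = 0.352941, coefficient = 2
x_3 = 2.5000, f(x_3) = 0.285714, coefficient = 1

I ≈ (0.666667/2) × 2.581340 = 0.860447
Exact value: 0.847298
Error: 0.013149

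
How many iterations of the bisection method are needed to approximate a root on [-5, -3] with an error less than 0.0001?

We need (b-a)/2^n ≤ 0.0001
(-3 - (-5))/2^n ≤ 0.0001
2/2^n ≤ 0.0001
2^n ≥ 20000
n ≥ log₂(20000) = 14.29
n ≥ 15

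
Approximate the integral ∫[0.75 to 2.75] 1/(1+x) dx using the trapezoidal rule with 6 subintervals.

f(x) = 1/(1+x)
a = 0.75, b = 2.75, n = 6
h = (b - a)/n = 0.333333

Trapezoidal rule: (h/2)[f(x₀) + 2f(x₁) + 2f(x₂) + ... + f(xₙ)]

x_0 = 0.7500, f(x_0) = 0.571429, coefficient = 1
x_1 = 1.0833, f(x_1) = 0.480000, coefficient = 2
x_2 = 1.4167, f(x_2) = 0.413793, coefficient = 2
x_3 = 1.7500, f(x_3) = 0.363636, coefficient = 2
x_4 = 2.0833, f(x_4) = 0.324324, coefficient = 2
x_5 = 2.4167, f(x_5) = 0.292683, coefficient = 2
x_6 = 2.7500, f(x_6) = 0.266667, coefficient = 1

I ≈ (0.333333/2) × 4.586969 = 0.764495
Exact value: 0.762140
Error: 0.002355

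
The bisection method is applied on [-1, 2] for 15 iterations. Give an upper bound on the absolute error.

Bisection error bound: |error| ≤ (b-a)/2^n
|error| ≤ (2 - (-1))/2^15 = 3/2^15
|error| ≤ 0.0000915527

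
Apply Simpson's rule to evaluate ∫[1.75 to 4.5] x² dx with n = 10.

f(x) = x²
a = 1.75, b = 4.5, n = 10
h = (b - a)/n = 0.275000

Simpson's rule: (h/3)[f(x₀) + 4f(x₁) + 2f(x₂) + ... + f(xₙ)]

x_0 = 1.7500, f(x_0) = 3.062500, coefficient = 1
x_1 = 2.0250, f(x_1) = 4.100625, coefficient = 4
x_2 = 2.3000, f(x_2) = 5.290000, coefficient = 2
x_3 = 2.5750, f(x_3) = 6.630625, coefficient = 4
x_4 = 2.8500, f(x_4) = 8.122500, coefficient = 2
x_5 = 3.1250, f(x_5) = 9.765625, coefficient = 4
x_6 = 3.4000, f(x_6) = 11.560000, coefficient = 2
x_7 = 3.6750, f(x_7) = 13.505625, coefficient = 4
x_8 = 3.9500, f(x_8) = 15.602500, coefficient = 2
x_9 = 4.2250, f(x_9) = 17.850625, coefficient = 4
x_10 = 4.5000, f(x_10) = 20.250000, coefficient = 1

I ≈ (0.275000/3) × 311.875000 = 28.588542
Exact value: 28.588542
Error: 0.000000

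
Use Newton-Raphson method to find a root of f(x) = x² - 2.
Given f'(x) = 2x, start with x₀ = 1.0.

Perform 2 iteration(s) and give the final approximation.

f(x) = x² - 2
f'(x) = 2x
x₀ = 1.0

Newton-Raphson formula: x_{n+1} = x_n - f(x_n)/f'(x_n)

Iteration 1:
  f(1.000000) = -1.000000
  f'(1.000000) = 2.000000
  x_1 = 1.000000 - (-1.000000)/2.000000 = 1.500000
Iteration 2:
  f(1.500000) = 0.250000
  f'(1.500000) = 3.000000
  x_2 = 1.500000 - 0.250000/3.000000 = 1.416667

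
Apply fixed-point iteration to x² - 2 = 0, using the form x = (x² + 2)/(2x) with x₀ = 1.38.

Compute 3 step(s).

Equation: x² - 2 = 0
Fixed-point form: x = (x² + 2)/(2x)
x₀ = 1.38

x_1 = g(1.380000) = 1.414638
x_2 = g(1.414638) = 1.414214
x_3 = g(1.414214) = 1.414214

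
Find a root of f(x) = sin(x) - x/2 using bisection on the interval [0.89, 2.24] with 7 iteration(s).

f(x) = sin(x) - x/2
Initial interval: [0.89, 2.24]

Iteration 1:
  c_1 = (0.890000 + 2.240000)/2 = 1.565000
  f(c_1) = f(1.565000) = 0.217483
  f(a) × f(c) ≥ 0, new interval: [1.565000, 2.240000]
Iteration 2:
  c_2 = (1.565000 + 2.240000)/2 = 1.902500
  f(c_2) = f(1.902500) = -0.005761
  f(a) × f(c) < 0, new interval: [1.565000, 1.902500]
Iteration 3:
  c_3 = (1.565000 + 1.902500)/2 = 1.733750
  f(c_3) = f(1.733750) = 0.119877
  f(a) × f(c) ≥ 0, new interval: [1.733750, 1.902500]
Iteration 4:
  c_4 = (1.733750 + 1.902500)/2 = 1.818125
  f(c_4) = f(1.818125) = 0.060507
  f(a) × f(c) ≥ 0, new interval: [1.818125, 1.902500]
Iteration 5:
  c_5 = (1.818125 + 1.902500)/2 = 1.860313
  f(c_5) = f(1.860313) = 0.028226
  f(a) × f(c) ≥ 0, new interval: [1.860313, 1.902500]
Iteration 6:
  c_6 = (1.860313 + 1.902500)/2 = 1.881406
  f(c_6) = f(1.881406) = 0.011444
  f(a) × f(c) ≥ 0, new interval: [1.881406, 1.902500]
Iteration 7:
  c_7 = (1.881406 + 1.902500)/2 = 1.891953
  f(c_7) = f(1.891953) = 0.002894
  f(a) × f(c) ≥ 0, new interval: [1.891953, 1.902500]

After 7 iteration(s), the approximation is c_7 = 1.891953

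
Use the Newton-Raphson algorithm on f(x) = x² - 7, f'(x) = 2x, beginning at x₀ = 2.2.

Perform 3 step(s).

f(x) = x² - 7
f'(x) = 2x
x₀ = 2.2

Newton-Raphson formula: x_{n+1} = x_n - f(x_n)/f'(x_n)

Iteration 1:
  f(2.200000) = -2.160000
  f'(2.200000) = 4.400000
  x_1 = 2.200000 - (-2.160000)/4.400000 = 2.690909
Iteration 2:
  f(2.690909) = 0.240992
  f'(2.690909) = 5.381818
  x_2 = 2.690909 - 0.240992/5.381818 = 2.646130
Iteration 3:
  f(2.646130) = 0.002005
  f'(2.646130) = 5.292260
  x_3 = 2.646130 - 0.002005/5.292260 = 2.645751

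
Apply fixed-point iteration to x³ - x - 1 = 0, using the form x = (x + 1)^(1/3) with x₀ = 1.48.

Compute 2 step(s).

Equation: x³ - x - 1 = 0
Fixed-point form: x = (x + 1)^(1/3)
x₀ = 1.48

x_1 = g(1.480000) = 1.353580
x_2 = g(1.353580) = 1.330178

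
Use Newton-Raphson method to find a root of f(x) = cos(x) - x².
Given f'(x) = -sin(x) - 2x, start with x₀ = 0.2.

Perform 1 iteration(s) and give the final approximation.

f(x) = cos(x) - x²
f'(x) = -sin(x) - 2x
x₀ = 0.2

Newton-Raphson formula: x_{n+1} = x_n - f(x_n)/f'(x_n)

Iteration 1:
  f(0.200000) = 0.940067
  f'(0.200000) = -0.598669
  x_1 = 0.200000 - 0.940067/(-0.598669) = 1.770260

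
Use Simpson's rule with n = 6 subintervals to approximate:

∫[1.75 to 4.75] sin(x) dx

f(x) = sin(x)
a = 1.75, b = 4.75, n = 6
h = (b - a)/n = 0.500000

Simpson's rule: (h/3)[f(x₀) + 4f(x₁) + 2f(x₂) + ... + f(xₙ)]

x_0 = 1.7500, f(x_0) = 0.983986, coefficient = 1
x_1 = 2.2500, f(x_1) = 0.778073, coefficient = 4
x_2 = 2.7500, f(x_2) = 0.381661, coefficient = 2
x_3 = 3.2500, f(x_3) = -0.108195, coefficient = 4
x_4 = 3.7500, f(x_4) = -0.571561, coefficient = 2
x_5 = 4.2500, f(x_5) = -0.894989, coefficient = 4
x_6 = 4.7500, f(x_6) = -0.999293, coefficient = 1

I ≈ (0.500000/3) × -1.295553 = -0.215925
Exact value: -0.215848
Error: 0.000077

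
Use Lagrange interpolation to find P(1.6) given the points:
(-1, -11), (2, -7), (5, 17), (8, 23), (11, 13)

Lagrange interpolation formula:
P(x) = Σ yᵢ × Lᵢ(x)
where Lᵢ(x) = Π_{j≠i} (x - xⱼ)/(xᵢ - xⱼ)

L_0(1.6) = (1.6 - 2)/(-1 - 2) × (1.6 - 5)/(-1 - 5) × (1.6 - 8)/(-1 - 8) × (1.6 - 11)/(-1 - 11) = 0.042087
L_1(1.6) = (1.6 - (-1))/(2 - (-1)) × (1.6 - 5)/(2 - 5) × (1.6 - 8)/(2 - 8) × (1.6 - 11)/(2 - 11) = 1.094268
L_2(1.6) = (1.6 - (-1))/(5 - (-1)) × (1.6 - 2)/(5 - 2) × (1.6 - 8)/(5 - 8) × (1.6 - 11)/(5 - 11) = -0.193106
L_3(1.6) = (1.6 - (-1))/(8 - (-1)) × (1.6 - 2)/(8 - 2) × (1.6 - 5)/(8 - 5) × (1.6 - 11)/(8 - 11) = 0.068392
L_4(1.6) = (1.6 - (-1))/(11 - (-1)) × (1.6 - 2)/(11 - 2) × (1.6 - 5)/(11 - 5) × (1.6 - 8)/(11 - 8) = -0.011641

P(1.6) = (-11)×L_0(1.6) + (-7)×L_1(1.6) + 17×L_2(1.6) + 23×L_3(1.6) + 13×L_4(1.6)
P(1.6) = -9.983967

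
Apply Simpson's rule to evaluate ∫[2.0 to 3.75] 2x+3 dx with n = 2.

f(x) = 2x+3
a = 2.0, b = 3.75, n = 2
h = (b - a)/n = 0.875000

Simpson's rule: (h/3)[f(x₀) + 4f(x₁) + 2f(x₂) + ... + f(xₙ)]

x_0 = 2.0000, f(x_0) = 7.000000, coefficient = 1
x_1 = 2.8750, f(x_1) = 8.750000, coefficient = 4
x_2 = 3.7500, f(x_2) = 10.500000, coefficient = 1

I ≈ (0.875000/3) × 52.500000 = 15.312500
Exact value: 15.312500
Error: 0.000000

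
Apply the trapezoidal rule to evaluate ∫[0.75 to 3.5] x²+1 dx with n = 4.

f(x) = x²+1
a = 0.75, b = 3.5, n = 4
h = (b - a)/n = 0.687500

Trapezoidal rule: (h/2)[f(x₀) + 2f(x₁) + 2f(x₂) + ... + f(xₙ)]

x_0 = 0.7500, f(x_0) = 1.562500, coefficient = 1
x_1 = 1.4375, f(x_1) = 3.066406, coefficient = 2
x_2 = 2.1250, f(x_2) = 5.515625, coefficient = 2
x_3 = 2.8125, f(x_3) = 8.910156, coefficient = 2
x_4 = 3.5000, f(x_4) = 13.250000, coefficient = 1

I ≈ (0.687500/2) × 49.796875 = 17.117676
Exact value: 16.901042
Error: 0.216634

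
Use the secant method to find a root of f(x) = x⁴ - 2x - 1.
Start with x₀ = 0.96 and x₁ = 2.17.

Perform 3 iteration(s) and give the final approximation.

f(x) = x⁴ - 2x - 1
x₀ = 0.96, x₁ = 2.17

Secant formula: x_{n+1} = x_n - f(x_n)(x_n - x_{n-1})/(f(x_n) - f(x_{n-1}))

Iteration 1:
  f(0.960000) = -2.070653
  f(2.170000) = 16.833739
  x_2 = 2.170000 - 16.833739×(2.170000 - 0.960000)/(16.833739 - (-2.070653))
       = 1.092535
Iteration 2:
  f(2.170000) = 16.833739
  f(1.092535) = -1.760311
  x_3 = 1.092535 - (-1.760311)×(1.092535 - 2.170000)/(-1.760311 - 16.833739)
       = 1.194539
Iteration 3:
  f(1.092535) = -1.760311
  f(1.194539) = -1.352967
  x_4 = 1.194539 - (-1.352967)×(1.194539 - 1.092535)/(-1.352967 - (-1.760311))
       = 1.533339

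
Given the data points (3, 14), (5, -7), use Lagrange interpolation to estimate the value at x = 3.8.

Lagrange interpolation formula:
P(x) = Σ yᵢ × Lᵢ(x)
where Lᵢ(x) = Π_{j≠i} (x - xⱼ)/(xᵢ - xⱼ)

L_0(3.8) = (3.8 - 5)/(3 - 5) = 0.600000
L_1(3.8) = (3.8 - 3)/(5 - 3) = 0.400000

P(3.8) = 14×L_0(3.8) + (-7)×L_1(3.8)
P(3.8) = 5.600000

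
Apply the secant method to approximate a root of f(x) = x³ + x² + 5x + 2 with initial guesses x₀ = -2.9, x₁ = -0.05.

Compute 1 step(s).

f(x) = x³ + x² + 5x + 2
x₀ = -2.9, x₁ = -0.05

Secant formula: x_{n+1} = x_n - f(x_n)(x_n - x_{n-1})/(f(x_n) - f(x_{n-1}))

Iteration 1:
  f(-2.900000) = -28.479000
  f(-0.050000) = 1.752375
  x_2 = -0.050000 - 1.752375×(-0.050000 - (-2.900000))/(1.752375 - (-28.479000))
       = -0.215202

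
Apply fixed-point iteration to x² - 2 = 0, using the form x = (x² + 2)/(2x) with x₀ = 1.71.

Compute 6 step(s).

Equation: x² - 2 = 0
Fixed-point form: x = (x² + 2)/(2x)
x₀ = 1.71

x_1 = g(1.710000) = 1.439795
x_2 = g(1.439795) = 1.414441
x_3 = g(1.414441) = 1.414214
x_4 = g(1.414214) = 1.414214
x_5 = g(1.414214) = 1.414214
x_6 = g(1.414214) = 1.414214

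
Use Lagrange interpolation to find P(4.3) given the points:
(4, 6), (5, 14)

Lagrange interpolation formula:
P(x) = Σ yᵢ × Lᵢ(x)
where Lᵢ(x) = Π_{j≠i} (x - xⱼ)/(xᵢ - xⱼ)

L_0(4.3) = (4.3 - 5)/(4 - 5) = 0.700000
L_1(4.3) = (4.3 - 4)/(5 - 4) = 0.300000

P(4.3) = 6×L_0(4.3) + 14×L_1(4.3)
P(4.3) = 8.400000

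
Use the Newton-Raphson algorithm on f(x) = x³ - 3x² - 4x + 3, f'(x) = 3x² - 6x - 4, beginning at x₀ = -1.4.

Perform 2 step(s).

f(x) = x³ - 3x² - 4x + 3
f'(x) = 3x² - 6x - 4
x₀ = -1.4

Newton-Raphson formula: x_{n+1} = x_n - f(x_n)/f'(x_n)

Iteration 1:
  f(-1.400000) = -0.024000
  f'(-1.400000) = 10.280000
  x_1 = -1.400000 - (-0.024000)/10.280000 = -1.397665
Iteration 2:
  f(-1.397665) = -0.000039
  f'(-1.397665) = 10.246398
  x_2 = -1.397665 - (-0.000039)/10.246398 = -1.397662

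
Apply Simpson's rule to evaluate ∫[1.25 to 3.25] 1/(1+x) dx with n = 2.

f(x) = 1/(1+x)
a = 1.25, b = 3.25, n = 2
h = (b - a)/n = 1.000000

Simpson's rule: (h/3)[f(x₀) + 4f(x₁) + 2f(x₂) + ... + f(xₙ)]

x_0 = 1.2500, f(x_0) = 0.444444, coefficient = 1
x_1 = 2.2500, f(x_1) = 0.307692, coefficient = 4
x_2 = 3.2500, f(x_2) = 0.235294, coefficient = 1

I ≈ (1.000000/3) × 1.910508 = 0.636836
Exact value: 0.635989
Error: 0.000847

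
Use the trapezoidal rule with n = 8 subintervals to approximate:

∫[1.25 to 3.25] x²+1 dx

f(x) = x²+1
a = 1.25, b = 3.25, n = 8
h = (b - a)/n = 0.250000

Trapezoidal rule: (h/2)[f(x₀) + 2f(x₁) + 2f(x₂) + ... + f(xₙ)]

x_0 = 1.2500, f(x_0) = 2.562500, coefficient = 1
x_1 = 1.5000, f(x_1) = 3.250000, coefficient = 2
x_2 = 1.7500, f(x_2) = 4.062500, coefficient = 2
x_3 = 2.0000, f(x_3) = 5.000000, coefficient = 2
x_4 = 2.2500, f(x_4) = 6.062500, coefficient = 2
x_5 = 2.5000, f(x_5) = 7.250000, coefficient = 2
x_6 = 2.7500, f(x_6) = 8.562500, coefficient = 2
x_7 = 3.0000, f(x_7) = 10.000000, coefficient = 2
x_8 = 3.2500, f(x_8) = 11.562500, coefficient = 1

I ≈ (0.250000/2) × 102.500000 = 12.812500
Exact value: 12.791667
Error: 0.020833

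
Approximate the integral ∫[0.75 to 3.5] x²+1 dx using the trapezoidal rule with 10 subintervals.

f(x) = x²+1
a = 0.75, b = 3.5, n = 10
h = (b - a)/n = 0.275000

Trapezoidal rule: (h/2)[f(x₀) + 2f(x₁) + 2f(x₂) + ... + f(xₙ)]

x_0 = 0.7500, f(x_0) = 1.562500, coefficient = 1
x_1 = 1.0250, f(x_1) = 2.050625, coefficient = 2
x_2 = 1.3000, f(x_2) = 2.690000, coefficient = 2
x_3 = 1.5750, f(x_3) = 3.480625, coefficient = 2
x_4 = 1.8500, f(x_4) = 4.422500, coefficient = 2
x_5 = 2.1250, f(x_5) = 5.515625, coefficient = 2
x_6 = 2.4000, f(x_6) = 6.760000, coefficient = 2
x_7 = 2.6750, f(x_7) = 8.155625, coefficient = 2
x_8 = 2.9500, f(x_8) = 9.702500, coefficient = 2
x_9 = 3.2250, f(x_9) = 11.400625, coefficient = 2
x_10 = 3.5000, f(x_10) = 13.250000, coefficient = 1

I ≈ (0.275000/2) × 123.168750 = 16.935703
Exact value: 16.901042
Error: 0.034661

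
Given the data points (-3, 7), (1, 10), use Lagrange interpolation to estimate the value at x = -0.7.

Lagrange interpolation formula:
P(x) = Σ yᵢ × Lᵢ(x)
where Lᵢ(x) = Π_{j≠i} (x - xⱼ)/(xᵢ - xⱼ)

L_0(-0.7) = (-0.7 - 1)/(-3 - 1) = 0.425000
L_1(-0.7) = (-0.7 - (-3))/(1 - (-3)) = 0.575000

P(-0.7) = 7×L_0(-0.7) + 10×L_1(-0.7)
P(-0.7) = 8.725000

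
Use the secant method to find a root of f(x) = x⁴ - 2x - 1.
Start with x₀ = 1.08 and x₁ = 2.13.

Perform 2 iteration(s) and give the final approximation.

f(x) = x⁴ - 2x - 1
x₀ = 1.08, x₁ = 2.13

Secant formula: x_{n+1} = x_n - f(x_n)(x_n - x_{n-1})/(f(x_n) - f(x_{n-1}))

Iteration 1:
  f(1.080000) = -1.799511
  f(2.130000) = 15.323462
  x_2 = 2.130000 - 15.323462×(2.130000 - 1.080000)/(15.323462 - (-1.799511))
       = 1.190348
Iteration 2:
  f(2.130000) = 15.323462
  f(1.190348) = -1.373010
  x_3 = 1.190348 - (-1.373010)×(1.190348 - 2.130000)/(-1.373010 - 15.323462)
       = 1.267619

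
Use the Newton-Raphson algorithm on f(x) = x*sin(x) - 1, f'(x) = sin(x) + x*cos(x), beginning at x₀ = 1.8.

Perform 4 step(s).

f(x) = x*sin(x) - 1
f'(x) = sin(x) + x*cos(x)
x₀ = 1.8

Newton-Raphson formula: x_{n+1} = x_n - f(x_n)/f'(x_n)

Iteration 1:
  f(1.800000) = 0.752926
  f'(1.800000) = 0.564884
  x_1 = 1.800000 - 0.752926/0.564884 = 0.467114
Iteration 2:
  f(0.467114) = -0.789653
  f'(0.467114) = 0.867384
  x_2 = 0.467114 - (-0.789653)/0.867384 = 1.377499
Iteration 3:
  f(1.377499) = 0.351844
  f'(1.377499) = 1.245988
  x_3 = 1.377499 - 0.351844/1.245988 = 1.095117
Iteration 4:
  f(1.095117) = -0.026461
  f'(1.095117) = 1.390482
  x_4 = 1.095117 - (-0.026461)/1.390482 = 1.114147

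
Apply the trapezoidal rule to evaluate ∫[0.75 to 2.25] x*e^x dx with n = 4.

f(x) = x*e^x
a = 0.75, b = 2.25, n = 4
h = (b - a)/n = 0.375000

Trapezoidal rule: (h/2)[f(x₀) + 2f(x₁) + 2f(x₂) + ... + f(xₙ)]

x_0 = 0.7500, f(x_0) = 1.587750, coefficient = 1
x_1 = 1.1250, f(x_1) = 3.465244, coefficient = 2
x_2 = 1.5000, f(x_2) = 6.722534, coefficient = 2
x_3 = 1.8750, f(x_3) = 12.226536, coefficient = 2
x_4 = 2.2500, f(x_4) = 21.347406, coefficient = 1

I ≈ (0.375000/2) × 67.763782 = 12.705709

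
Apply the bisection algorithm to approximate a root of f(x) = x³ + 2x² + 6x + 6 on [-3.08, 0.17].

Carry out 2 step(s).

f(x) = x³ + 2x² + 6x + 6
Initial interval: [-3.08, 0.17]

Iteration 1:
  c_1 = (-3.080000 + 0.170000)/2 = -1.455000
  f(c_1) = f(-1.455000) = -1.576221
  f(a) × f(c) ≥ 0, new interval: [-1.455000, 0.170000]
Iteration 2:
  c_2 = (-1.455000 + 0.170000)/2 = -0.642500
  f(c_2) = f(-0.642500) = 2.705384
  f(a) × f(c) < 0, new interval: [-1.455000, -0.642500]

After 2 iteration(s), the approximation is c_2 = -0.642500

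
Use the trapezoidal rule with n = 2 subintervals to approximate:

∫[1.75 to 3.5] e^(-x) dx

f(x) = e^(-x)
a = 1.75, b = 3.5, n = 2
h = (b - a)/n = 0.875000

Trapezoidal rule: (h/2)[f(x₀) + 2f(x₁) + 2f(x₂) + ... + f(xₙ)]

x_0 = 1.7500, f(x_0) = 0.173774, coefficient = 1
x_1 = 2.6250, f(x_1) = 0.072440, coefficient = 2
x_2 = 3.5000, f(x_2) = 0.030197, coefficient = 1

I ≈ (0.875000/2) × 0.348851 = 0.152622
Exact value: 0.143577
Error: 0.009046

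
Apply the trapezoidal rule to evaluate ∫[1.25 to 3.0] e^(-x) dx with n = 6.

f(x) = e^(-x)
a = 1.25, b = 3.0, n = 6
h = (b - a)/n = 0.291667

Trapezoidal rule: (h/2)[f(x₀) + 2f(x₁) + 2f(x₂) + ... + f(xₙ)]

x_0 = 1.2500, f(x_0) = 0.286505, coefficient = 1
x_1 = 1.5417, f(x_1) = 0.214024, coefficient = 2
x_2 = 1.8333, f(x_2) = 0.159880, coefficient = 2
x_3 = 2.1250, f(x_3) = 0.119433, coefficient = 2
x_4 = 2.4167, f(x_4) = 0.089219, coefficient = 2
x_5 = 2.7083, f(x_5) = 0.066648, coefficient = 2
x_6 = 3.0000, f(x_6) = 0.049787, coefficient = 1

I ≈ (0.291667/2) × 1.634698 = 0.238393
Exact value: 0.236718
Error: 0.001676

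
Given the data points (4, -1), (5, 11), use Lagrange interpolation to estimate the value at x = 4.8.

Lagrange interpolation formula:
P(x) = Σ yᵢ × Lᵢ(x)
where Lᵢ(x) = Π_{j≠i} (x - xⱼ)/(xᵢ - xⱼ)

L_0(4.8) = (4.8 - 5)/(4 - 5) = 0.200000
L_1(4.8) = (4.8 - 4)/(5 - 4) = 0.800000

P(4.8) = (-1)×L_0(4.8) + 11×L_1(4.8)
P(4.8) = 8.600000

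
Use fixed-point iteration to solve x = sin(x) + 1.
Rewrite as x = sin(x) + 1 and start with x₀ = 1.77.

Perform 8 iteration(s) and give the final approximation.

Equation: x = sin(x) + 1
Fixed-point form: x = sin(x) + 1
x₀ = 1.77

x_1 = g(1.770000) = 1.980224
x_2 = g(1.980224) = 1.917349
x_3 = g(1.917349) = 1.940549
x_4 = g(1.940549) = 1.932417
x_5 = g(1.932417) = 1.935325
x_6 = g(1.935325) = 1.934292
x_7 = g(1.934292) = 1.934660
x_8 = g(1.934660) = 1.934529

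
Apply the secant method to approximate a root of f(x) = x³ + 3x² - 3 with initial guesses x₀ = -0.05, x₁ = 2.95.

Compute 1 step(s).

f(x) = x³ + 3x² - 3
x₀ = -0.05, x₁ = 2.95

Secant formula: x_{n+1} = x_n - f(x_n)(x_n - x_{n-1})/(f(x_n) - f(x_{n-1}))

Iteration 1:
  f(-0.050000) = -2.992625
  f(2.950000) = 48.779875
  x_2 = 2.950000 - 48.779875×(2.950000 - (-0.050000))/(48.779875 - (-2.992625))
       = 0.123410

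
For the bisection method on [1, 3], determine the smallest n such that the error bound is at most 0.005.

We need (b-a)/2^n ≤ 0.005
(3 - 1)/2^n ≤ 0.005
2/2^n ≤ 0.005
2^n ≥ 400
n ≥ log₂(400) = 8.64
n ≥ 9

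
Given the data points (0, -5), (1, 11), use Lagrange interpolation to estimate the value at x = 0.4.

Lagrange interpolation formula:
P(x) = Σ yᵢ × Lᵢ(x)
where Lᵢ(x) = Π_{j≠i} (x - xⱼ)/(xᵢ - xⱼ)

L_0(0.4) = (0.4 - 1)/(0 - 1) = 0.600000
L_1(0.4) = (0.4 - 0)/(1 - 0) = 0.400000

P(0.4) = (-5)×L_0(0.4) + 11×L_1(0.4)
P(0.4) = 1.400000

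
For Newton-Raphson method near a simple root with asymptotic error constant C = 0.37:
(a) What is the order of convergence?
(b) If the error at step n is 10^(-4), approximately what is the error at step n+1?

(a) Newton-Raphson has quadratic (order 2) convergence near simple roots.
    This means |e_{n+1}| ≈ C|e_n|².

(b) With |e_n| = 10^(-4) and C = 0.37:
    |e_{n+1}| ≈ 0.37 × (10^(-4))² = 0.37 × 10^(-8)

(a) 2 (quadratic); (b) |e_{n+1}| ≈ 3.700e-09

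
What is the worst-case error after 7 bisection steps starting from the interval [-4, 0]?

Bisection error bound: |error| ≤ (b-a)/2^n
|error| ≤ (0 - (-4))/2^7 = 4/2^7
|error| ≤ 0.0312500000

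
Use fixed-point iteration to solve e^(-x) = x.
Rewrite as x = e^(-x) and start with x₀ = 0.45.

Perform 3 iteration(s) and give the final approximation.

Equation: e^(-x) = x
Fixed-point form: x = e^(-x)
x₀ = 0.45

x_1 = g(0.450000) = 0.637628
x_2 = g(0.637628) = 0.528545
x_3 = g(0.528545) = 0.589462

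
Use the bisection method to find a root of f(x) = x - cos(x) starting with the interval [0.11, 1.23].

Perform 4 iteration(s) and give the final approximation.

f(x) = x - cos(x)
Initial interval: [0.11, 1.23]

Iteration 1:
  c_1 = (0.110000 + 1.230000)/2 = 0.670000
  f(c_1) = f(0.670000) = -0.113822
  f(a) × f(c) ≥ 0, new interval: [0.670000, 1.230000]
Iteration 2:
  c_2 = (0.670000 + 1.230000)/2 = 0.950000
  f(c_2) = f(0.950000) = 0.368317
  f(a) × f(c) < 0, new interval: [0.670000, 0.950000]
Iteration 3:
  c_3 = (0.670000 + 0.950000)/2 = 0.810000
  f(c_3) = f(0.810000) = 0.120502
  f(a) × f(c) < 0, new interval: [0.670000, 0.810000]
Iteration 4:
  c_4 = (0.670000 + 0.810000)/2 = 0.740000
  f(c_4) = f(0.740000) = 0.001531
  f(a) × f(c) < 0, new interval: [0.670000, 0.740000]

After 4 iteration(s), the approximation is c_4 = 0.740000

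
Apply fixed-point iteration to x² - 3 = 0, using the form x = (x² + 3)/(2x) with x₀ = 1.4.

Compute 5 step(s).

Equation: x² - 3 = 0
Fixed-point form: x = (x² + 3)/(2x)
x₀ = 1.4

x_1 = g(1.400000) = 1.771429
x_2 = g(1.771429) = 1.732488
x_3 = g(1.732488) = 1.732051
x_4 = g(1.732051) = 1.732051
x_5 = g(1.732051) = 1.732051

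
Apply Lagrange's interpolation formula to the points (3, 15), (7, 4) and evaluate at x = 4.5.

Lagrange interpolation formula:
P(x) = Σ yᵢ × Lᵢ(x)
where Lᵢ(x) = Π_{j≠i} (x - xⱼ)/(xᵢ - xⱼ)

L_0(4.5) = (4.5 - 7)/(3 - 7) = 0.625000
L_1(4.5) = (4.5 - 3)/(7 - 3) = 0.375000

P(4.5) = 15×L_0(4.5) + 4×L_1(4.5)
P(4.5) = 10.875000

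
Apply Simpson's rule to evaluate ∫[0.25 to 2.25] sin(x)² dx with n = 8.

f(x) = sin(x)²
a = 0.25, b = 2.25, n = 8
h = (b - a)/n = 0.250000

Simpson's rule: (h/3)[f(x₀) + 4f(x₁) + 2f(x₂) + ... + f(xₙ)]

x_0 = 0.2500, f(x_0) = 0.061209, coefficient = 1
x_1 = 0.5000, f(x_1) = 0.229849, coefficient = 4
x_2 = 0.7500, f(x_2) = 0.464631, coefficient = 2
x_3 = 1.0000, f(x_3) = 0.708073, coefficient = 4
x_4 = 1.2500, f(x_4) = 0.900572, coefficient = 2
x_5 = 1.5000, f(x_5) = 0.994996, coefficient = 4
x_6 = 1.7500, f(x_6) = 0.968228, coefficient = 2
x_7 = 2.0000, f(x_7) = 0.826822, coefficient = 4
x_8 = 2.2500, f(x_8) = 0.605398, coefficient = 1

I ≈ (0.250000/3) × 16.372431 = 1.364369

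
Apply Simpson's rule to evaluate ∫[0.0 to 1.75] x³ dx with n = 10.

f(x) = x³
a = 0.0, b = 1.75, n = 10
h = (b - a)/n = 0.175000

Simpson's rule: (h/3)[f(x₀) + 4f(x₁) + 2f(x₂) + ... + f(xₙ)]

x_0 = 0.0000, f(x_0) = 0.000000, coefficient = 1
x_1 = 0.1750, f(x_1) = 0.005359, coefficient = 4
x_2 = 0.3500, f(x_2) = 0.042875, coefficient = 2
x_3 = 0.5250, f(x_3) = 0.144703, coefficient = 4
x_4 = 0.7000, f(x_4) = 0.343000, coefficient = 2
x_5 = 0.8750, f(x_5) = 0.669922, coefficient = 4
x_6 = 1.0500, f(x_6) = 1.157625, coefficient = 2
x_7 = 1.2250, f(x_7) = 1.838266, coefficient = 4
x_8 = 1.4000, f(x_8) = 2.744000, coefficient = 2
x_9 = 1.5750, f(x_9) = 3.906984, coefficient = 4
x_10 = 1.7500, f(x_10) = 5.359375, coefficient = 1

I ≈ (0.175000/3) × 40.195312 = 2.344727
Exact value: 2.344727
Error: 0.000000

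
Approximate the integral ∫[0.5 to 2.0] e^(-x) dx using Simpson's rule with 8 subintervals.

f(x) = e^(-x)
a = 0.5, b = 2.0, n = 8
h = (b - a)/n = 0.187500

Simpson's rule: (h/3)[f(x₀) + 4f(x₁) + 2f(x₂) + ... + f(xₙ)]

x_0 = 0.5000, f(x_0) = 0.606531, coefficient = 1
x_1 = 0.6875, f(x_1) = 0.502832, coefficient = 4
x_2 = 0.8750, f(x_2) = 0.416862, coefficient = 2
x_3 = 1.0625, f(x_3) = 0.345591, coefficient = 4
x_4 = 1.2500, f(x_4) = 0.286505, coefficient = 2
x_5 = 1.4375, f(x_5) = 0.237521, coefficient = 4
x_6 = 1.6250, f(x_6) = 0.196912, coefficient = 2
x_7 = 1.8125, f(x_7) = 0.163246, coefficient = 4
x_8 = 2.0000, f(x_8) = 0.135335, coefficient = 1

I ≈ (0.187500/3) × 7.539178 = 0.471199
Exact value: 0.471195
Error: 0.000003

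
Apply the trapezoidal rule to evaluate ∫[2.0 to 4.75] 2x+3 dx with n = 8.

f(x) = 2x+3
a = 2.0, b = 4.75, n = 8
h = (b - a)/n = 0.343750

Trapezoidal rule: (h/2)[f(x₀) + 2f(x₁) + 2f(x₂) + ... + f(xₙ)]

x_0 = 2.0000, f(x_0) = 7.000000, coefficient = 1
x_1 = 2.3438, f(x_1) = 7.687500, coefficient = 2
x_2 = 2.6875, f(x_2) = 8.375000, coefficient = 2
x_3 = 3.0312, f(x_3) = 9.062500, coefficient = 2
x_4 = 3.3750, f(x_4) = 9.750000, coefficient = 2
x_5 = 3.7188, f(x_5) = 10.437500, coefficient = 2
x_6 = 4.0625, f(x_6) = 11.125000, coefficient = 2
x_7 = 4.4062, f(x_7) = 11.812500, coefficient = 2
x_8 = 4.7500, f(x_8) = 12.500000, coefficient = 1

I ≈ (0.343750/2) × 156.000000 = 26.812500
Exact value: 26.812500
Error: 0.000000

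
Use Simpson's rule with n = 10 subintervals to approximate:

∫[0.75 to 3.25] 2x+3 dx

f(x) = 2x+3
a = 0.75, b = 3.25, n = 10
h = (b - a)/n = 0.250000

Simpson's rule: (h/3)[f(x₀) + 4f(x₁) + 2f(x₂) + ... + f(xₙ)]

x_0 = 0.7500, f(x_0) = 4.500000, coefficient = 1
x_1 = 1.0000, f(x_1) = 5.000000, coefficient = 4
x_2 = 1.2500, f(x_2) = 5.500000, coefficient = 2
x_3 = 1.5000, f(x_3) = 6.000000, coefficient = 4
x_4 = 1.7500, f(x_4) = 6.500000, coefficient = 2
x_5 = 2.0000, f(x_5) = 7.000000, coefficient = 4
x_6 = 2.2500, f(x_6) = 7.500000, coefficient = 2
x_7 = 2.5000, f(x_7) = 8.000000, coefficient = 4
x_8 = 2.7500, f(x_8) = 8.500000, coefficient = 2
x_9 = 3.0000, f(x_9) = 9.000000, coefficient = 4
x_10 = 3.2500, f(x_10) = 9.500000, coefficient = 1

I ≈ (0.250000/3) × 210.000000 = 17.500000
Exact value: 17.500000
Error: 0.000000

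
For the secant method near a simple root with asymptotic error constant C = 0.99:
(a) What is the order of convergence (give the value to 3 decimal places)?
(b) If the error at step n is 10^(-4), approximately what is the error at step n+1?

(a) Secant method has superlinear convergence with order φ = (1+√5)/2 ≈ 1.618.
    This means |e_{n+1}| ≈ C|e_n|^1.618.

(b) With |e_n| = 10^(-4) and C = 0.99:
    |e_{n+1}| ≈ 0.99 × (10^(-4))^1.618 = 0.99 × 10^(-6.47)

(a) ≈ 1.618 (golden ratio); (b) |e_{n+1}| ≈ 3.338e-07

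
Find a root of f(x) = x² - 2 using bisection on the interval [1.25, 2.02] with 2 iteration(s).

f(x) = x² - 2
Initial interval: [1.25, 2.02]

Iteration 1:
  c_1 = (1.250000 + 2.020000)/2 = 1.635000
  f(c_1) = f(1.635000) = 0.673225
  f(a) × f(c) < 0, new interval: [1.250000, 1.635000]
Iteration 2:
  c_2 = (1.250000 + 1.635000)/2 = 1.442500
  f(c_2) = f(1.442500) = 0.080806
  f(a) × f(c) < 0, new interval: [1.250000, 1.442500]

After 2 iteration(s), the approximation is c_2 = 1.442500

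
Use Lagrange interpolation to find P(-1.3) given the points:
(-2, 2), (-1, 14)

Lagrange interpolation formula:
P(x) = Σ yᵢ × Lᵢ(x)
where Lᵢ(x) = Π_{j≠i} (x - xⱼ)/(xᵢ - xⱼ)

L_0(-1.3) = (-1.3 - (-1))/(-2 - (-1)) = 0.300000
L_1(-1.3) = (-1.3 - (-2))/(-1 - (-2)) = 0.700000

P(-1.3) = 2×L_0(-1.3) + 14×L_1(-1.3)
P(-1.3) = 10.400000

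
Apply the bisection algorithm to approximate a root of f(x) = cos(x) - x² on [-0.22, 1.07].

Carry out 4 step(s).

f(x) = cos(x) - x²
Initial interval: [-0.22, 1.07]

Iteration 1:
  c_1 = (-0.220000 + 1.070000)/2 = 0.425000
  f(c_1) = f(0.425000) = 0.730414
  f(a) × f(c) ≥ 0, new interval: [0.425000, 1.070000]
Iteration 2:
  c_2 = (0.425000 + 1.070000)/2 = 0.747500
  f(c_2) = f(0.747500) = 0.174634
  f(a) × f(c) ≥ 0, new interval: [0.747500, 1.070000]
Iteration 3:
  c_3 = (0.747500 + 1.070000)/2 = 0.908750
  f(c_3) = f(0.908750) = -0.211094
  f(a) × f(c) < 0, new interval: [0.747500, 0.908750]
Iteration 4:
  c_4 = (0.747500 + 0.908750)/2 = 0.828125
  f(c_4) = f(0.828125) = -0.009533
  f(a) × f(c) < 0, new interval: [0.747500, 0.828125]

After 4 iteration(s), the approximation is c_4 = 0.828125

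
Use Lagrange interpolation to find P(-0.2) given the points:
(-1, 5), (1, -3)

Lagrange interpolation formula:
P(x) = Σ yᵢ × Lᵢ(x)
where Lᵢ(x) = Π_{j≠i} (x - xⱼ)/(xᵢ - xⱼ)

L_0(-0.2) = (-0.2 - 1)/(-1 - 1) = 0.600000
L_1(-0.2) = (-0.2 - (-1))/(1 - (-1)) = 0.400000

P(-0.2) = 5×L_0(-0.2) + (-3)×L_1(-0.2)
P(-0.2) = 1.800000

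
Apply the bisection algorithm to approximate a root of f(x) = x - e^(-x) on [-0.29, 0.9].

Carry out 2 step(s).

f(x) = x - e^(-x)
Initial interval: [-0.29, 0.9]

Iteration 1:
  c_1 = (-0.290000 + 0.900000)/2 = 0.305000
  f(c_1) = f(0.305000) = -0.432123
  f(a) × f(c) ≥ 0, new interval: [0.305000, 0.900000]
Iteration 2:
  c_2 = (0.305000 + 0.900000)/2 = 0.602500
  f(c_2) = f(0.602500) = 0.055059
  f(a) × f(c) < 0, new interval: [0.305000, 0.602500]

After 2 iteration(s), the approximation is c_2 = 0.602500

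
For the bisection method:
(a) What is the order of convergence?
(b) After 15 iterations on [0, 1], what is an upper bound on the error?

(a) Bisection has linear (order 1) convergence; the error is halved each step.

(b) Error bound = (b-a)/2^n = (1 - 0)/2^{15}
    = 1/2^{15}

(a) 1 (linear); (b) error ≤ 3.05e-05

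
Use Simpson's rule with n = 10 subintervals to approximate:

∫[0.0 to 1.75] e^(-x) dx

f(x) = e^(-x)
a = 0.0, b = 1.75, n = 10
h = (b - a)/n = 0.175000

Simpson's rule: (h/3)[f(x₀) + 4f(x₁) + 2f(x₂) + ... + f(xₙ)]

x_0 = 0.0000, f(x_0) = 1.000000, coefficient = 1
x_1 = 0.1750, f(x_1) = 0.839457, coefficient = 4
x_2 = 0.3500, f(x_2) = 0.704688, coefficient = 2
x_3 = 0.5250, f(x_3) = 0.591555, coefficient = 4
x_4 = 0.7000, f(x_4) = 0.496585, coefficient = 2
x_5 = 0.8750, f(x_5) = 0.416862, coefficient = 4
x_6 = 1.0500, f(x_6) = 0.349938, coefficient = 2
x_7 = 1.2250, f(x_7) = 0.293758, coefficient = 4
x_8 = 1.4000, f(x_8) = 0.246597, coefficient = 2
x_9 = 1.5750, f(x_9) = 0.207008, coefficient = 4
x_10 = 1.7500, f(x_10) = 0.173774, coefficient = 1

I ≈ (0.175000/3) × 14.163949 = 0.826230
Exact value: 0.826226
Error: 0.000004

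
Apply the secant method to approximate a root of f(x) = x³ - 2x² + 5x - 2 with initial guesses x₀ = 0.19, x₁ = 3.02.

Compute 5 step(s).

f(x) = x³ - 2x² + 5x - 2
x₀ = 0.19, x₁ = 3.02

Secant formula: x_{n+1} = x_n - f(x_n)(x_n - x_{n-1})/(f(x_n) - f(x_{n-1}))

Iteration 1:
  f(0.190000) = -1.115341
  f(3.020000) = 22.402808
  x_2 = 3.020000 - 22.402808×(3.020000 - 0.190000)/(22.402808 - (-1.115341))
       = 0.324212
Iteration 2:
  f(3.020000) = 22.402808
  f(0.324212) = -0.555088
  x_3 = 0.324212 - (-0.555088)×(0.324212 - 3.020000)/(-0.555088 - 22.402808)
       = 0.389392
Iteration 3:
  f(0.324212) = -0.555088
  f(0.389392) = -0.297250
  x_4 = 0.389392 - (-0.297250)×(0.389392 - 0.324212)/(-0.297250 - (-0.555088))
       = 0.464535
Iteration 4:
  f(0.389392) = -0.297250
  f(0.464535) = -0.008666
  x_5 = 0.464535 - (-0.008666)×(0.464535 - 0.389392)/(-0.008666 - (-0.297250))
       = 0.466792
Iteration 5:
  f(0.464535) = -0.008666
  f(0.466792) = -0.000119
  x_6 = 0.466792 - (-0.000119)×(0.466792 - 0.464535)/(-0.000119 - (-0.008666))
       = 0.466823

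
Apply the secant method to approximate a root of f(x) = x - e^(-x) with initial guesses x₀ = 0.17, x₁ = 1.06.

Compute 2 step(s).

f(x) = x - e^(-x)
x₀ = 0.17, x₁ = 1.06

Secant formula: x_{n+1} = x_n - f(x_n)(x_n - x_{n-1})/(f(x_n) - f(x_{n-1}))

Iteration 1:
  f(0.170000) = -0.673665
  f(1.060000) = 0.713544
  x_2 = 1.060000 - 0.713544×(1.060000 - 0.170000)/(0.713544 - (-0.673665))
       = 0.602207
Iteration 2:
  f(1.060000) = 0.713544
  f(0.602207) = 0.054606
  x_3 = 0.602207 - 0.054606×(0.602207 - 1.060000)/(0.054606 - 0.713544)
       = 0.564270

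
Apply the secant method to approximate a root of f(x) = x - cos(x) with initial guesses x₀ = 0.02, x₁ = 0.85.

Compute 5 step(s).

f(x) = x - cos(x)
x₀ = 0.02, x₁ = 0.85

Secant formula: x_{n+1} = x_n - f(x_n)(x_n - x_{n-1})/(f(x_n) - f(x_{n-1}))

Iteration 1:
  f(0.020000) = -0.979800
  f(0.850000) = 0.190017
  x_2 = 0.850000 - 0.190017×(0.850000 - 0.020000)/(0.190017 - (-0.979800))
       = 0.715181
Iteration 2:
  f(0.850000) = 0.190017
  f(0.715181) = -0.039794
  x_3 = 0.715181 - (-0.039794)×(0.715181 - 0.850000)/(-0.039794 - 0.190017)
       = 0.738526
Iteration 3:
  f(0.715181) = -0.039794
  f(0.738526) = -0.000936
  x_4 = 0.738526 - (-0.000936)×(0.738526 - 0.715181)/(-0.000936 - (-0.039794))
       = 0.739088
Iteration 4:
  f(0.738526) = -0.000936
  f(0.739088) = 0.000005
  x_5 = 0.739088 - 0.000005×(0.739088 - 0.738526)/(0.000005 - (-0.000936))
       = 0.739085
Iteration 5:
  f(0.739088) = 0.000005
  f(0.739085) = 0.000000
  x_6 = 0.739085 - 0.000000×(0.739085 - 0.739088)/(0.000000 - 0.000005)
       = 0.739085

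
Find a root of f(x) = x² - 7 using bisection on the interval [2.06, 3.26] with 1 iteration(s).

f(x) = x² - 7
Initial interval: [2.06, 3.26]

Iteration 1:
  c_1 = (2.060000 + 3.260000)/2 = 2.660000
  f(c_1) = f(2.660000) = 0.075600
  f(a) × f(c) < 0, new interval: [2.060000, 2.660000]

After 1 iteration(s), the approximation is c_1 = 2.660000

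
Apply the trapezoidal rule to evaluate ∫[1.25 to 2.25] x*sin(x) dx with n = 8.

f(x) = x*sin(x)
a = 1.25, b = 2.25, n = 8
h = (b - a)/n = 0.125000

Trapezoidal rule: (h/2)[f(x₀) + 2f(x₁) + 2f(x₂) + ... + f(xₙ)]

x_0 = 1.2500, f(x_0) = 1.186231, coefficient = 1
x_1 = 1.3750, f(x_1) = 1.348728, coefficient = 2
x_2 = 1.5000, f(x_2) = 1.496242, coefficient = 2
x_3 = 1.6250, f(x_3) = 1.622613, coefficient = 2
x_4 = 1.7500, f(x_4) = 1.721975, coefficient = 2
x_5 = 1.8750, f(x_5) = 1.788911, coefficient = 2
x_6 = 2.0000, f(x_6) = 1.818595, coefficient = 2
x_7 = 2.1250, f(x_7) = 1.806930, coefficient = 2
x_8 = 2.2500, f(x_8) = 1.750665, coefficient = 1

I ≈ (0.125000/2) × 26.144884 = 1.634055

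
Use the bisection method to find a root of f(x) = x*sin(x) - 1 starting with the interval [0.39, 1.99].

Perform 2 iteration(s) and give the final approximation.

f(x) = x*sin(x) - 1
Initial interval: [0.39, 1.99]

Iteration 1:
  c_1 = (0.390000 + 1.990000)/2 = 1.190000
  f(c_1) = f(1.190000) = 0.104759
  f(a) × f(c) < 0, new interval: [0.390000, 1.190000]
Iteration 2:
  c_2 = (0.390000 + 1.190000)/2 = 0.790000
  f(c_2) = f(0.790000) = -0.438821
  f(a) × f(c) ≥ 0, new interval: [0.790000, 1.190000]

After 2 iteration(s), the approximation is c_2 = 0.790000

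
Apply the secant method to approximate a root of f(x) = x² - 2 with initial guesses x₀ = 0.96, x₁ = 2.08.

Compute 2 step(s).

f(x) = x² - 2
x₀ = 0.96, x₁ = 2.08

Secant formula: x_{n+1} = x_n - f(x_n)(x_n - x_{n-1})/(f(x_n) - f(x_{n-1}))

Iteration 1:
  f(0.960000) = -1.078400
  f(2.080000) = 2.326400
  x_2 = 2.080000 - 2.326400×(2.080000 - 0.960000)/(2.326400 - (-1.078400))
       = 1.314737
Iteration 2:
  f(2.080000) = 2.326400
  f(1.314737) = -0.271467
  x_3 = 1.314737 - (-0.271467)×(1.314737 - 2.080000)/(-0.271467 - 2.326400)
       = 1.394704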